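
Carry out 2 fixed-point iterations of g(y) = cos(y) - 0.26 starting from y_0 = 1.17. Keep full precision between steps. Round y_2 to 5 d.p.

y_1 = g(1.170000) = 0.130152
y_2 = g(0.130152) = 0.731542

0.73154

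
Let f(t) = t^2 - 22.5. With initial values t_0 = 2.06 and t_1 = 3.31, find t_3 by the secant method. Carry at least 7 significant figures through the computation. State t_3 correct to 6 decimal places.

4.626339

f(t_0) = -18.256400, f(t_1) = -11.543900
t_2 = 3.310000 - (-11.543900)·(3.310000 - 2.060000)/(-11.543900 - (-18.256400)) = 5.459702; f(t_2) = 7.308346
t_3 = 5.459702 - (7.308346)·(5.459702 - 3.310000)/(7.308346 - (-11.543900)) = 4.626339; f(t_3) = -1.096988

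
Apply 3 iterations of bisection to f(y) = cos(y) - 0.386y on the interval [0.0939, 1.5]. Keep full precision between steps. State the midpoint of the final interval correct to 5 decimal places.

f(0.093900) = 0.959349, f(1.500000) = -0.508263 (opposite signs)
step 1: m = 0.796950, f(m) = 0.391269 > 0 → root in [0.796950, 1.500000]
step 2: m = 1.148475, f(m) = -0.033432 < 0 → root in [0.796950, 1.148475]
step 3: m = 0.972712, f(m) = 0.187593 > 0 → root in [0.972712, 1.148475]
Midpoint of [0.972712, 1.148475] = 1.060594

1.06059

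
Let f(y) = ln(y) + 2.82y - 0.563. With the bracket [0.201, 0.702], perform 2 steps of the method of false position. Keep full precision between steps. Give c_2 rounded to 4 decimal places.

f(0.201000) = -1.600630, f(0.702000) = 1.062818
step 1: c = 0.502082, f(c) = 0.163878 > 0 → new bracket [0.201000, 0.502082]
step 2: c = 0.474119, f(c) = 0.027718 > 0 → new bracket [0.201000, 0.474119]

0.4741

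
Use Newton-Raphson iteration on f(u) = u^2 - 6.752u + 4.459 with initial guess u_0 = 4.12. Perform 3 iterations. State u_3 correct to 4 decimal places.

6.0612

f'(u) = 2u - 6.752
u_0 = 4.120000: f = -6.384840, f' = 1.488000 → u_1 = 4.120000 - (-6.384840)/(1.488000) = 8.410887
u_1 = 8.410887: f = 18.411712, f' = 10.069774 → u_2 = 8.410887 - (18.411712)/(10.069774) = 6.582473
u_2 = 6.582473: f = 3.343096, f' = 6.412947 → u_3 = 6.582473 - (3.343096)/(6.412947) = 6.061169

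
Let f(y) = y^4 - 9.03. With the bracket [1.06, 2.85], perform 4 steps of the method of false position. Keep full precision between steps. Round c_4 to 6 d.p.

f(1.060000) = -7.767523, f(2.850000) = 56.945006
step 1: c = 1.274856, f(c) = -6.388538 < 0 → new bracket [1.274856, 2.850000]
step 2: c = 1.433743, f(c) = -4.804434 < 0 → new bracket [1.433743, 2.850000]
step 3: c = 1.543935, f(c) = -3.347805 < 0 → new bracket [1.543935, 2.850000]
step 4: c = 1.616455, f(c) = -2.202608 < 0 → new bracket [1.616455, 2.850000]

1.616455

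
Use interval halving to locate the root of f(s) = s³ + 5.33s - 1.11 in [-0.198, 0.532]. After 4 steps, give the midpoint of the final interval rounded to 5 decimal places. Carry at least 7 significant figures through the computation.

f(-0.198000) = -2.173102, f(0.532000) = 1.876129 (opposite signs)
step 1: m = 0.167000, f(m) = -0.215233 < 0 → root in [0.167000, 0.532000]
step 2: m = 0.349500, f(m) = 0.795527 > 0 → root in [0.167000, 0.349500]
step 3: m = 0.258250, f(m) = 0.283696 > 0 → root in [0.167000, 0.258250]
step 4: m = 0.212625, f(m) = 0.032904 > 0 → root in [0.167000, 0.212625]
Midpoint of [0.167000, 0.212625] = 0.189812

0.18981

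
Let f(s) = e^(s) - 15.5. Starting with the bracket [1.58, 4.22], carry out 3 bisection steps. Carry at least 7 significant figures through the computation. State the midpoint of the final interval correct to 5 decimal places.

f(1.580000) = -10.645044, f(4.220000) = 52.533484 (opposite signs)
step 1: m = 2.900000, f(m) = 2.674145 > 0 → root in [1.580000, 2.900000]
step 2: m = 2.240000, f(m) = -6.106669 < 0 → root in [2.240000, 2.900000]
step 3: m = 2.570000, f(m) = -2.434176 < 0 → root in [2.570000, 2.900000]
Midpoint of [2.570000, 2.900000] = 2.735000

2.73500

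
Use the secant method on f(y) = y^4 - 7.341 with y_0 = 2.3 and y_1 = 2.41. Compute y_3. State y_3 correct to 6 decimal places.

1.761895

f(y_0) = 20.643100, f(y_1) = 26.393026
y_2 = 2.410000 - (26.393026)·(2.410000 - 2.300000)/(26.393026 - (20.643100)) = 1.905083; f(y_2) = 5.831129
y_3 = 1.905083 - (5.831129)·(1.905083 - 2.410000)/(5.831129 - (26.393026)) = 1.761895; f(y_3) = 2.295508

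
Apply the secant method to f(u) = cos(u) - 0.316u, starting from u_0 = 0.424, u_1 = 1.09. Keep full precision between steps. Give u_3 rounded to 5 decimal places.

1.18612

f(u_0) = 0.777467, f(u_1) = 0.118045
u_2 = 1.090000 - (0.118045)·(1.090000 - 0.424000)/(0.118045 - (0.777467)) = 1.209223; f(u_2) = -0.028368
u_3 = 1.209223 - (-0.028368)·(1.209223 - 1.090000)/(-0.028368 - (0.118045)) = 1.186123; f(u_3) = 0.000441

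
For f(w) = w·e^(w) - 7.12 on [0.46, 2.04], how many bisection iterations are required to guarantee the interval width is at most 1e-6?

Initial width b − a = 2.04 − 0.46 = 1.580000.
After n steps the width is (b−a)/2^n; need (b−a)/2^n ≤ 1e-6.
So n ≥ log₂(1.580000/1e-6) = log₂(1580000.0000) ≈ 20.5915.
Hence n = 21.

21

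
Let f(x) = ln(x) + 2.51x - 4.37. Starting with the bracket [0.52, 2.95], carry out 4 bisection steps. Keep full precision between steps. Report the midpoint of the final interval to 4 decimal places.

1.5072

f(0.520000) = -3.718726, f(2.950000) = 4.116305 (opposite signs)
step 1: m = 1.735000, f(m) = 0.535857 > 0 → root in [0.520000, 1.735000]
step 2: m = 1.127500, f(m) = -1.419972 < 0 → root in [1.127500, 1.735000]
step 3: m = 1.431250, f(m) = -0.419014 < 0 → root in [1.431250, 1.735000]
step 4: m = 1.583125, f(m) = 0.063044 > 0 → root in [1.431250, 1.583125]
Midpoint of [1.431250, 1.583125] = 1.507187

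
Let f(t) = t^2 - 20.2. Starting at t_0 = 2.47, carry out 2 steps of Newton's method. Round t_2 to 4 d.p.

f'(t) = 2t
t_0 = 2.470000: f = -14.099100, f' = 4.940000 → t_1 = 2.470000 - (-14.099100)/(4.940000) = 5.324069
t_1 = 5.324069: f = 8.145709, f' = 10.648138 → t_2 = 5.324069 - (8.145709)/(10.648138) = 4.559080

4.5591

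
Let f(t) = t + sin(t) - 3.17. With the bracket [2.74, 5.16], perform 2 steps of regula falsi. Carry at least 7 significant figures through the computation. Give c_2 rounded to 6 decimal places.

False-position update: c = (a·f(b) − b·f(a))/(f(b) − f(a)); replace the endpoint whose sign matches f(c).
f(2.740000) = -0.039115, f(5.160000) = 1.088516
step 1: c = 2.823945, f(c) = -0.033722 < 0 → new bracket [2.823945, 5.160000]
step 2: c = 2.894141, f(c) = -0.030925 < 0 → new bracket [2.894141, 5.160000]

2.894141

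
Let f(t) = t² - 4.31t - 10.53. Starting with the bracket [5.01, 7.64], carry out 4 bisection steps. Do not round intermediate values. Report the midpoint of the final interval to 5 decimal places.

6.07844

f(5.010000) = -7.023000, f(7.640000) = 14.911200 (opposite signs)
step 1: m = 6.325000, f(m) = 2.214875 > 0 → root in [5.010000, 6.325000]
step 2: m = 5.667500, f(m) = -2.836369 < 0 → root in [5.667500, 6.325000]
step 3: m = 5.996250, f(m) = -0.418823 < 0 → root in [5.996250, 6.325000]
step 4: m = 6.160625, f(m) = 0.871007 > 0 → root in [5.996250, 6.160625]
Midpoint of [5.996250, 6.160625] = 6.078437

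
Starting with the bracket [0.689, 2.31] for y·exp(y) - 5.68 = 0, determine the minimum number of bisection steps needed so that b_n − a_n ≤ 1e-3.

Initial width b − a = 2.31 − 0.689 = 1.621000.
After n steps the width is (b−a)/2^n; need (b−a)/2^n ≤ 1e-3.
So n ≥ log₂(1.621000/1e-3) = log₂(1621.0000) ≈ 10.6627.
Hence n = 11.

11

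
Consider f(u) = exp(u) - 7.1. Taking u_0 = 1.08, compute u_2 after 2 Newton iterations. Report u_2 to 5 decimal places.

2.07913

f'(u) = exp(u)
u_0 = 1.080000: f = -4.155320, f' = 2.944680 → u_1 = 1.080000 - (-4.155320)/(2.944680) = 2.491128
u_1 = 2.491128: f = 4.974892, f' = 12.074892 → u_2 = 2.491128 - (4.974892)/(12.074892) = 2.079125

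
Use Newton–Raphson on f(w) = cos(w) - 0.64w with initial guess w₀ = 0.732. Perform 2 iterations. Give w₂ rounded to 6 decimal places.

Newton update: w ← w − f(w)/f'(w).
f'(w) = -sin(w) - 0.64
w_0 = 0.732000: f = 0.275359, f' = -1.308359 → w_1 = 0.732000 - (0.275359)/(-1.308359) = 0.942462
w_1 = 0.942462: f = -0.015377, f' = -1.449007 → w_2 = 0.942462 - (-0.015377)/(-1.449007) = 0.931849

0.931849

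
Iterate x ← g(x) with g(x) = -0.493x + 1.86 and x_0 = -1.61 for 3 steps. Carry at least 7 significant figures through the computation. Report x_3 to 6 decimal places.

x_1 = g(-1.610000) = 2.653730
x_2 = g(2.653730) = 0.551711
x_3 = g(0.551711) = 1.588006

1.588006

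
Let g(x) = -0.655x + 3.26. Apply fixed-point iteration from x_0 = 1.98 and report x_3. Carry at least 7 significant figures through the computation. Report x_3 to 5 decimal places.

x_1 = g(1.980000) = 1.963100
x_2 = g(1.963100) = 1.974169
x_3 = g(1.974169) = 1.966919

1.96692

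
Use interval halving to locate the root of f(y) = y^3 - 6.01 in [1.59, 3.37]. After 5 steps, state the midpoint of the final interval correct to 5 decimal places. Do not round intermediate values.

f(1.590000) = -1.990321, f(3.370000) = 32.262753 (opposite signs)
step 1: m = 2.480000, f(m) = 9.242992 > 0 → root in [1.590000, 2.480000]
step 2: m = 2.035000, f(m) = 2.417393 > 0 → root in [1.590000, 2.035000]
step 3: m = 1.812500, f(m) = -0.055654 < 0 → root in [1.812500, 2.035000]
step 4: m = 1.923750, f(m) = 1.109441 > 0 → root in [1.812500, 1.923750]
step 5: m = 1.868125, f(m) = 0.509553 > 0 → root in [1.812500, 1.868125]
Midpoint of [1.812500, 1.868125] = 1.840313

1.84031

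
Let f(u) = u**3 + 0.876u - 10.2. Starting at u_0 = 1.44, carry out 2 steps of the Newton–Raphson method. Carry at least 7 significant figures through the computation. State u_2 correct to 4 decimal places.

2.0582

Newton update: u ← u − f(u)/f'(u).
f'(u) = 3u**2 + 0.876
u_0 = 1.440000: f = -5.952576, f' = 7.096800 → u_1 = 1.440000 - (-5.952576)/(7.096800) = 2.278769
u_1 = 2.278769: f = 3.629367, f' = 16.454365 → u_2 = 2.278769 - (3.629367)/(16.454365) = 2.058197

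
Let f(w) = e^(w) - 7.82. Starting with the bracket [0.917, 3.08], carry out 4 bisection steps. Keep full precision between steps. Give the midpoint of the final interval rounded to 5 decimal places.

f(0.917000) = -5.318226, f(3.080000) = 13.938402 (opposite signs)
step 1: m = 1.998500, f(m) = -0.442019 < 0 → root in [1.998500, 3.080000]
step 2: m = 2.539250, f(m) = 4.850165 > 0 → root in [1.998500, 2.539250]
step 3: m = 2.268875, f(m) = 1.848518 > 0 → root in [1.998500, 2.268875]
step 4: m = 2.133687, f(m) = 0.625954 > 0 → root in [1.998500, 2.133687]
Midpoint of [1.998500, 2.133687] = 2.066094

2.06609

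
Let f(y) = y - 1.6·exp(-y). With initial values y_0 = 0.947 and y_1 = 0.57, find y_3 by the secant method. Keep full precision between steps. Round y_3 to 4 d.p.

f(y_0) = 0.326355, f(y_1) = -0.334841
y_2 = 0.570000 - (-0.334841)·(0.570000 - 0.947000)/(-0.334841 - (0.326355)) = 0.760919; f(y_2) = 0.013340
y_3 = 0.760919 - (0.013340)·(0.760919 - 0.570000)/(0.013340 - (-0.334841)) = 0.753604; f(y_3) = 0.000537

0.7536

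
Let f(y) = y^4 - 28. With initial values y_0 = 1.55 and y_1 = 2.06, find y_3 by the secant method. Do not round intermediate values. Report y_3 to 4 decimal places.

2.2723

f(y_0) = -22.227994, f(y_1) = -9.991859
y_2 = 2.060000 - (-9.991859)·(2.060000 - 1.550000)/(-9.991859 - (-22.227994)) = 2.476459; f(y_2) = 9.611837
y_3 = 2.476459 - (9.611837)·(2.476459 - 2.060000)/(9.611837 - (-9.991859)) = 2.272266; f(y_3) = -1.341438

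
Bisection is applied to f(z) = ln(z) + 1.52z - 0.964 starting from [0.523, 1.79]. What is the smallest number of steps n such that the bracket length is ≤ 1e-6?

Initial width b − a = 1.79 − 0.523 = 1.267000.
After n steps the width is (b−a)/2^n; need (b−a)/2^n ≤ 1e-6.
So n ≥ log₂(1.267000/1e-6) = log₂(1267000.0000) ≈ 20.2730.
Hence n = 21.

21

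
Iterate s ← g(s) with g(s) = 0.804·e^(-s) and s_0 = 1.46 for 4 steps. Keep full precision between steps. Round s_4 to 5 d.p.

s_1 = g(1.460000) = 0.186718
s_2 = g(0.186718) = 0.667061
s_3 = g(0.667061) = 0.412625
s_4 = g(0.412625) = 0.532176

0.53218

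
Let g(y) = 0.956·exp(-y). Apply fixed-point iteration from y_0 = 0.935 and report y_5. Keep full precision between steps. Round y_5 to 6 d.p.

y_1 = g(0.935000) = 0.375312
y_2 = g(0.375312) = 0.656844
y_3 = g(0.656844) = 0.495672
y_4 = g(0.495672) = 0.582358
y_5 = g(0.582358) = 0.534002

0.534002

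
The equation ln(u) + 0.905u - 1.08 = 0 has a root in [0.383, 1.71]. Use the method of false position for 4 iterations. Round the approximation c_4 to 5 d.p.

False-position update: c = (a·f(b) − b·f(a))/(f(b) − f(a)); replace the endpoint whose sign matches f(c).
f(0.383000) = -1.693105, f(1.710000) = 1.004043
step 1: c = 1.216010, f(c) = 0.216063 > 0 → new bracket [0.383000, 1.216010]
step 2: c = 1.121737, f(c) = 0.050050 > 0 → new bracket [0.383000, 1.121737]
step 3: c = 1.100526, f(c) = 0.011764 > 0 → new bracket [0.383000, 1.100526]
step 4: c = 1.095575, f(c) = 0.002774 > 0 → new bracket [0.383000, 1.095575]

1.09557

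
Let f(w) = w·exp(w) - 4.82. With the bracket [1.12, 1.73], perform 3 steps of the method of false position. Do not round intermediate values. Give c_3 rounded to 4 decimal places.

1.3021

f(1.120000) = -1.387363, f(1.730000) = 4.938331
step 1: c = 1.253786, f(c) = -0.427255 < 0 → new bracket [1.253786, 1.730000]
step 2: c = 1.291707, f(c) = -0.119490 < 0 → new bracket [1.291707, 1.730000]
step 3: c = 1.302061, f(c) = -0.032493 < 0 → new bracket [1.302061, 1.730000]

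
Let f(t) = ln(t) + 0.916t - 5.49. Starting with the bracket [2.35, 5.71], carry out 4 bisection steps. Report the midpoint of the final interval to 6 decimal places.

4.345000

f(2.350000) = -2.482985, f(5.710000) = 1.482579 (opposite signs)
step 1: m = 4.030000, f(m) = -0.404754 < 0 → root in [4.030000, 5.710000]
step 2: m = 4.870000, f(m) = 0.554014 > 0 → root in [4.030000, 4.870000]
step 3: m = 4.450000, f(m) = 0.079104 > 0 → root in [4.030000, 4.450000]
step 4: m = 4.240000, f(m) = -0.161597 < 0 → root in [4.240000, 4.450000]
Midpoint of [4.240000, 4.450000] = 4.345000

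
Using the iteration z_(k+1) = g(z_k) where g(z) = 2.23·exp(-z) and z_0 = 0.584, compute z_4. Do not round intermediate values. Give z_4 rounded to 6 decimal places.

z_1 = g(0.584000) = 1.243589
z_2 = g(1.243589) = 0.643015
z_3 = g(0.643015) = 1.172322
z_4 = g(1.172322) = 0.690513

0.690513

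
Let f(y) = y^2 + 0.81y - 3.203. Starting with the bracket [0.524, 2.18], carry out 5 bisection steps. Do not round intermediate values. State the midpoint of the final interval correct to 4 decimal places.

1.4296

f(0.524000) = -2.503984, f(2.180000) = 3.315200 (opposite signs)
step 1: m = 1.352000, f(m) = -0.279976 < 0 → root in [1.352000, 2.180000]
step 2: m = 1.766000, f(m) = 1.346216 > 0 → root in [1.352000, 1.766000]
step 3: m = 1.559000, f(m) = 0.490271 > 0 → root in [1.352000, 1.559000]
step 4: m = 1.455500, f(m) = 0.094435 > 0 → root in [1.352000, 1.455500]
step 5: m = 1.403750, f(m) = -0.095448 < 0 → root in [1.403750, 1.455500]
Midpoint of [1.403750, 1.455500] = 1.429625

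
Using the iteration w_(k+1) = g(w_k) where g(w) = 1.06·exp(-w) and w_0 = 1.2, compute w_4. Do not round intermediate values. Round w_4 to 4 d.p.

0.6490

w_1 = g(1.200000) = 0.319266
w_2 = g(0.319266) = 0.770283
w_3 = g(0.770283) = 0.490655
w_4 = g(0.490655) = 0.648959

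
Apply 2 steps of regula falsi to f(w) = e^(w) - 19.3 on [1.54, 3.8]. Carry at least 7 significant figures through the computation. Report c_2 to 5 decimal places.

2.73019

False-position update: c = (a·f(b) − b·f(a))/(f(b) − f(a)); replace the endpoint whose sign matches f(c).
f(1.540000) = -14.635410, f(3.800000) = 25.401184
step 1: c = 2.366145, f(c) = -8.643768 < 0 → new bracket [2.366145, 3.800000]
step 2: c = 2.730190, f(c) = -3.964194 < 0 → new bracket [2.730190, 3.800000]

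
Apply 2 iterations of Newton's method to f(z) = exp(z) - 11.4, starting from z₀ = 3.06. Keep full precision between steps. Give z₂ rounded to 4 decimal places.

Newton update: z ← z − f(z)/f'(z).
f'(z) = exp(z)
z_0 = 3.060000: f = 9.927557, f' = 21.327557 → z_1 = 3.060000 - (9.927557)/(21.327557) = 2.594520
z_1 = 2.594520: f = 1.990155, f' = 13.390155 → z_2 = 2.594520 - (1.990155)/(13.390155) = 2.445892

2.4459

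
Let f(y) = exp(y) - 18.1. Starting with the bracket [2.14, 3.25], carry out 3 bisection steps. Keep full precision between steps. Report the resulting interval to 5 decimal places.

f(2.140000) = -9.600562, f(3.250000) = 7.690340 (opposite signs)
step 1: m = 2.695000, f(m) = -3.294481 < 0 → root in [2.695000, 3.250000]
step 2: m = 2.972500, f(m) = 1.440710 > 0 → root in [2.695000, 2.972500]
step 3: m = 2.833750, f(m) = -1.090874 < 0 → root in [2.833750, 2.972500]

[2.83375, 2.97250]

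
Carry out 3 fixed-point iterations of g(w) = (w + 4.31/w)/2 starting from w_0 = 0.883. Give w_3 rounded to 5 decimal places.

2.07896

w_1 = g(0.883000) = 2.882044
w_2 = g(2.882044) = 2.188755
w_3 = g(2.188755) = 2.078955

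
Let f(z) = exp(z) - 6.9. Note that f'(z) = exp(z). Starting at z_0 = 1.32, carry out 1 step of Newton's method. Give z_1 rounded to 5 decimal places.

2.16323

z_0 = 1.320000: f = -3.156579, f' = 3.743421 → z_1 = 1.320000 - (-3.156579)/(3.743421) = 2.163234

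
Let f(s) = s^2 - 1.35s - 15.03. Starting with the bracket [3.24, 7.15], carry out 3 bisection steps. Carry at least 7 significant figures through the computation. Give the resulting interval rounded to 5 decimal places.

[4.21750, 4.70625]

f(3.240000) = -8.906400, f(7.150000) = 26.440000 (opposite signs)
step 1: m = 5.195000, f(m) = 4.944775 > 0 → root in [3.240000, 5.195000]
step 2: m = 4.217500, f(m) = -2.936319 < 0 → root in [4.217500, 5.195000]
step 3: m = 4.706250, f(m) = 0.765352 > 0 → root in [4.217500, 4.706250]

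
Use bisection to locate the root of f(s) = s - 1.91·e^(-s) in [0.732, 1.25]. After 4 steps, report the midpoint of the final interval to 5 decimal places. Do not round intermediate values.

f(0.732000) = -0.186607, f(1.250000) = 0.702776 (opposite signs)
step 1: m = 0.991000, f(m) = 0.281998 > 0 → root in [0.732000, 0.991000]
step 2: m = 0.861500, f(m) = 0.054472 > 0 → root in [0.732000, 0.861500]
step 3: m = 0.796750, f(m) = -0.064262 < 0 → root in [0.796750, 0.861500]
step 4: m = 0.829125, f(m) = -0.004458 < 0 → root in [0.829125, 0.861500]
Midpoint of [0.829125, 0.861500] = 0.845312

0.84531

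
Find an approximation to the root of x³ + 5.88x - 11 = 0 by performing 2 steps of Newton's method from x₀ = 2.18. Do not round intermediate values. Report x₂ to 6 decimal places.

f'(x) = 3x² + 5.88
x_0 = 2.180000: f = 12.178632, f' = 20.137200 → x_1 = 2.180000 - (12.178632)/(20.137200) = 1.575217
x_1 = 1.575217: f = 2.170878, f' = 13.323928 → x_2 = 1.575217 - (2.170878)/(13.323928) = 1.412286

1.412286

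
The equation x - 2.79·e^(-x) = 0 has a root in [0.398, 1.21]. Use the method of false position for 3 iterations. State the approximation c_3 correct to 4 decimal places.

f(0.398000) = -1.475937, f(1.210000) = 0.378030
step 1: c = 1.044431, f(c) = 0.062652 > 0 → new bracket [0.398000, 1.044431]
step 2: c = 1.018108, f(c) = 0.010143 > 0 → new bracket [0.398000, 1.018108]
step 3: c = 1.013876, f(c) = 0.001635 > 0 → new bracket [0.398000, 1.013876]

1.0139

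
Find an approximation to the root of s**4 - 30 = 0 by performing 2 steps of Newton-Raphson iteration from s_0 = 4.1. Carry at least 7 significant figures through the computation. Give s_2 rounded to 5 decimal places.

Newton update: s ← s − f(s)/f'(s).
f'(s) = 4s**3
s_0 = 4.100000: f = 252.576100, f' = 275.684000 → s_1 = 4.100000 - (252.576100)/(275.684000) = 3.183820
s_1 = 3.183820: f = 72.752917, f' = 129.093867 → s_2 = 3.183820 - (72.752917)/(129.093867) = 2.620254

2.62025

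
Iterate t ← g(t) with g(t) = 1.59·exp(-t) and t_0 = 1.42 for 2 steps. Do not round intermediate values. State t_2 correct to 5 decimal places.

1.08265

t_1 = g(1.420000) = 0.384325
t_2 = g(0.384325) = 1.082647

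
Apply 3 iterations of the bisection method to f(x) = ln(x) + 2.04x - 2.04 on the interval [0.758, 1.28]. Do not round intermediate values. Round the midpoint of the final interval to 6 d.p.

0.986375

f(0.758000) = -0.770752, f(1.280000) = 0.818060 (opposite signs)
step 1: m = 1.019000, f(m) = 0.057582 > 0 → root in [0.758000, 1.019000]
step 2: m = 0.888500, f(m) = -0.345681 < 0 → root in [0.888500, 1.019000]
step 3: m = 0.953750, f(m) = -0.141704 < 0 → root in [0.953750, 1.019000]
Midpoint of [0.953750, 1.019000] = 0.986375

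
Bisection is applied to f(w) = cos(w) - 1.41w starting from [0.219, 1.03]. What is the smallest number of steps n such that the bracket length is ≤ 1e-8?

27

Initial width b − a = 1.03 − 0.219 = 0.811000.
After n steps the width is (b−a)/2^n; need (b−a)/2^n ≤ 1e-8.
So n ≥ log₂(0.811000/1e-8) = log₂(81100000.0000) ≈ 26.2732.
Hence n = 27.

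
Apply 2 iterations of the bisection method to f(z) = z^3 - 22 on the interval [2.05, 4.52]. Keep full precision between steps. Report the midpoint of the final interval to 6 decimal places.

2.976250

f(2.050000) = -13.384875, f(4.520000) = 70.345408 (opposite signs)
step 1: m = 3.285000, f(m) = 13.449174 > 0 → root in [2.050000, 3.285000]
step 2: m = 2.667500, f(m) = -3.019254 < 0 → root in [2.667500, 3.285000]
Midpoint of [2.667500, 3.285000] = 2.976250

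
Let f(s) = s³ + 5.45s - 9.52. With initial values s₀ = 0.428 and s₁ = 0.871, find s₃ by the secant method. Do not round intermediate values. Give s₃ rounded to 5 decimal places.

Secant update: s_(k+1) = s_k − f(s_k)·(s_k − s_(k-1))/(f(s_k) − f(s_(k-1))).
f(s_0) = -7.108997, f(s_1) = -4.112274
s_2 = 0.871000 - (-4.112274)·(0.871000 - 0.428000)/(-4.112274 - (-7.108997)) = 1.478910; f(s_2) = 1.774690
s_3 = 1.478910 - (1.774690)·(1.478910 - 0.871000)/(1.774690 - (-4.112274)) = 1.295649; f(s_3) = -0.283703

1.29565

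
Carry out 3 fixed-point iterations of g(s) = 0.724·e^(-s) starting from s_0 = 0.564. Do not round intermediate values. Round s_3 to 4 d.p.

s_1 = g(0.564000) = 0.411904
s_2 = g(0.411904) = 0.479569
s_3 = g(0.479569) = 0.448192

0.4482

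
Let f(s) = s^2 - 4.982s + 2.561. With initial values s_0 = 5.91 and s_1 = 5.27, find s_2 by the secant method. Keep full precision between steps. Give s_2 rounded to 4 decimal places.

4.6119

f(s_0) = 8.045480, f(s_1) = 4.078760
s_2 = 5.270000 - (4.078760)·(5.270000 - 5.910000)/(4.078760 - (8.045480)) = 4.611923; f(s_2) = 0.854234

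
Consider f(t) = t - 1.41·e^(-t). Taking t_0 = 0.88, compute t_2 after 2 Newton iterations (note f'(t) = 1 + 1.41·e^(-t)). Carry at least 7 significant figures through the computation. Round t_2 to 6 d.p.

Newton update: t ← t − f(t)/f'(t).
t_0 = 0.880000: f = 0.295156, f' = 1.584844 → t_1 = 0.880000 - (0.295156)/(1.584844) = 0.693763
t_1 = 0.693763: f = -0.010802, f' = 1.704566 → t_2 = 0.693763 - (-0.010802)/(1.704566) = 0.700101

0.700101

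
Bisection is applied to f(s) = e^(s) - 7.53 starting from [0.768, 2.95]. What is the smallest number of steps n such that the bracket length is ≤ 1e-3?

Initial width b − a = 2.95 − 0.768 = 2.182000.
After n steps the width is (b−a)/2^n; need (b−a)/2^n ≤ 1e-3.
So n ≥ log₂(2.182000/1e-3) = log₂(2182.0000) ≈ 11.0914.
Hence n = 12.

12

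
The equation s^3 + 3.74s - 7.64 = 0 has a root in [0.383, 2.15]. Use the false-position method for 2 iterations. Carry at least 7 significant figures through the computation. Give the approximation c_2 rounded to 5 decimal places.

False-position update: c = (a·f(b) − b·f(a))/(f(b) − f(a)); replace the endpoint whose sign matches f(c).
f(0.383000) = -6.151398, f(2.150000) = 10.339375
step 1: c = 1.042127, f(c) = -2.610662 < 0 → new bracket [1.042127, 2.150000]
step 2: c = 1.265469, f(c) = -0.880609 < 0 → new bracket [1.265469, 2.150000]

1.26547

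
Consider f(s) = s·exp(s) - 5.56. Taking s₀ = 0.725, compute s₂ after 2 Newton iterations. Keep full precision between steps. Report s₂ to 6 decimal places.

1.515010

f'(s) = (s + 1)·exp(s)
s_0 = 0.725000: f = -4.063070, f' = 3.561661 → s_1 = 0.725000 - (-4.063070)/(3.561661) = 1.865779
s_1 = 1.865779: f = 6.494745, f' = 18.515716 → s_2 = 1.865779 - (6.494745)/(18.515716) = 1.515010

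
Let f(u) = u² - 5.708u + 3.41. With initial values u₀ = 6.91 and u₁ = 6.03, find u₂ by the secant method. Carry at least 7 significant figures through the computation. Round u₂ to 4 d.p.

5.2900

f(u_0) = 11.715820, f(u_1) = 5.351660
u_2 = 6.030000 - (5.351660)·(6.030000 - 6.910000)/(5.351660 - (11.715820)) = 5.290003; f(u_2) = 1.198793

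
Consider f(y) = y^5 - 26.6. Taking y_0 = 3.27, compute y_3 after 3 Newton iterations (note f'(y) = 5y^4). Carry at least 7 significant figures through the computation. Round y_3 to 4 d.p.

2.0016

y_0 = 3.270000: f = 347.285621, f' = 571.690552 → y_1 = 3.270000 - (347.285621)/(571.690552) = 2.662529
y_1 = 2.662529: f = 107.204729, f' = 251.273781 → y_2 = 2.662529 - (107.204729)/(251.273781) = 2.235884
y_2 = 2.235884: f = 29.278651, f' = 124.958768 → y_3 = 2.235884 - (29.278651)/(124.958768) = 2.001577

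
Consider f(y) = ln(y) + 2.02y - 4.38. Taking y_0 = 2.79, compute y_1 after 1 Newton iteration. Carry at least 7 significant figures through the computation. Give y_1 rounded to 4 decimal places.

f'(y) = 1/y + 2.02
y_0 = 2.790000: f = 2.281842, f' = 2.378423 → y_1 = 2.790000 - (2.281842)/(2.378423) = 1.830607

1.8306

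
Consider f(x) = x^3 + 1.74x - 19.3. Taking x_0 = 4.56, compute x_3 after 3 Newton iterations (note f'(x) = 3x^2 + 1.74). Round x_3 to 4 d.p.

2.4763

x_0 = 4.560000: f = 83.453216, f' = 64.120800 → x_1 = 4.560000 - (83.453216)/(64.120800) = 3.258500
x_1 = 3.258500: f = 20.967967, f' = 33.593468 → x_2 = 3.258500 - (20.967967)/(33.593468) = 2.634332
x_2 = 2.634332: f = 3.565228, f' = 22.559117 → x_3 = 2.634332 - (3.565228)/(22.559117) = 2.476293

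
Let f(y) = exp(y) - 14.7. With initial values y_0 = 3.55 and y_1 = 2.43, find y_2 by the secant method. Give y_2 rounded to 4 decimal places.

Secant update: y_(k+1) = y_k − f(y_k)·(y_k − y_(k-1))/(f(y_k) − f(y_(k-1))).
f(y_0) = 20.113317, f(y_1) = -3.341118
y_2 = 2.430000 - (-3.341118)·(2.430000 - 3.550000)/(-3.341118 - (20.113317)) = 2.589546; f(y_2) = -1.376284

2.5895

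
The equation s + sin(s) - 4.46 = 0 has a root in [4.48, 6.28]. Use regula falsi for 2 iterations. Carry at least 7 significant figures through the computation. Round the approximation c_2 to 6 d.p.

False-position update: c = (a·f(b) − b·f(a))/(f(b) − f(a)); replace the endpoint whose sign matches f(c).
f(4.480000) = -0.953119, f(6.280000) = 1.816815
step 1: c = 5.099370, f(c) = -0.286682 < 0 → new bracket [5.099370, 6.280000]
step 2: c = 5.260276, f(c) = -0.053350 < 0 → new bracket [5.260276, 6.280000]

5.260276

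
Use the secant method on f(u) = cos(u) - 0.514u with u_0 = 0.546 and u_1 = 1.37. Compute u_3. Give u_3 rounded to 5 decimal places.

f(u_0) = 0.573964, f(u_1) = -0.504730
u_2 = 1.370000 - (-0.504730)·(1.370000 - 0.546000)/(-0.504730 - (0.573964)) = 0.984444; f(u_2) = 0.047323
u_3 = 0.984444 - (0.047323)·(0.984444 - 1.370000)/(0.047323 - (-0.504730)) = 1.017494; f(u_3) = 0.002508

1.01749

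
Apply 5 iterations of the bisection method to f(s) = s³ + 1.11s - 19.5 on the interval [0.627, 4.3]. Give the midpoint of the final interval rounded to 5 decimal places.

f(0.627000) = -18.557538, f(4.300000) = 64.780000 (opposite signs)
step 1: m = 2.463500, f(m) = -1.814947 < 0 → root in [2.463500, 4.300000]
step 2: m = 3.381750, f(m) = 22.928224 > 0 → root in [2.463500, 3.381750]
step 3: m = 2.922625, f(m) = 8.708408 > 0 → root in [2.463500, 2.922625]
step 4: m = 2.693062, f(m) = 3.020966 > 0 → root in [2.463500, 2.693062]
step 5: m = 2.578281, f(m) = 0.501105 > 0 → root in [2.463500, 2.578281]
Midpoint of [2.463500, 2.578281] = 2.520891

2.52089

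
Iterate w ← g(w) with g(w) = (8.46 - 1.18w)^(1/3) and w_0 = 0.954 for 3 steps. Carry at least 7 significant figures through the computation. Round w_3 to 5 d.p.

1.84653

w_1 = g(0.954000) = 1.942909
w_2 = g(1.942909) = 1.833862
w_3 = g(1.833862) = 1.846528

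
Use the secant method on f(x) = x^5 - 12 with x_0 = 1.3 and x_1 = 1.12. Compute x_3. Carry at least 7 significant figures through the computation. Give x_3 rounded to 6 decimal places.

1.390448

f(x_0) = -8.287070, f(x_1) = -10.237658
x_2 = 1.120000 - (-10.237658)·(1.120000 - 1.300000)/(-10.237658 - (-8.287070)) = 2.064730; f(x_2) = 25.524586
x_3 = 2.064730 - (25.524586)·(2.064730 - 1.120000)/(25.524586 - (-10.237658)) = 1.390448; f(x_3) = -6.802753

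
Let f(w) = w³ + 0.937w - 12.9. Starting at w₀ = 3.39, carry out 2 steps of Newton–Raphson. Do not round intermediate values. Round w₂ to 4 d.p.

f'(w) = 3w² + 0.937
w_0 = 3.390000: f = 29.234649, f' = 35.413300 → w_1 = 3.390000 - (29.234649)/(35.413300) = 2.564473
w_1 = 2.564473: f = 6.368216, f' = 20.666559 → w_2 = 2.564473 - (6.368216)/(20.666559) = 2.256332

2.2563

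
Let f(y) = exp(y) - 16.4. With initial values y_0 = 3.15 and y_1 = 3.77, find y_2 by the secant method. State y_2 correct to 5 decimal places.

2.93545

Secant update: y_(k+1) = y_k − f(y_k)·(y_k − y_(k-1))/(f(y_k) − f(y_(k-1))).
f(y_0) = 6.936065, f(y_1) = 26.980065
y_2 = 3.770000 - (26.980065)·(3.770000 - 3.150000)/(26.980065 - (6.936065)) = 2.935454; f(y_2) = 2.430050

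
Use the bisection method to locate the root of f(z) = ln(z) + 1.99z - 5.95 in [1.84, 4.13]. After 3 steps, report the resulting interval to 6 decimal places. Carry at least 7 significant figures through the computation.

f(1.840000) = -1.678634, f(4.130000) = 3.686977 (opposite signs)
step 1: m = 2.985000, f(m) = 1.083750 > 0 → root in [1.840000, 2.985000]
step 2: m = 2.412500, f(m) = -0.268461 < 0 → root in [2.412500, 2.985000]
step 3: m = 2.698750, f(m) = 0.413301 > 0 → root in [2.412500, 2.698750]

[2.412500, 2.698750]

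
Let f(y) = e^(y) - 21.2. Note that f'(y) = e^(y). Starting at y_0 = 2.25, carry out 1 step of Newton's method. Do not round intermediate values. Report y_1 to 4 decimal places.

Newton update: y ← y − f(y)/f'(y).
y_0 = 2.250000: f = -11.712264, f' = 9.487736 → y_1 = 2.250000 - (-11.712264)/(9.487736) = 3.484464

3.4845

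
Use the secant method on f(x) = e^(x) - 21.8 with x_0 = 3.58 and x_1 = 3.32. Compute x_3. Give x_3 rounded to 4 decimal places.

f(x_0) = 14.073541, f(x_1) = 5.860351
x_2 = 3.320000 - (5.860351)·(3.320000 - 3.580000)/(5.860351 - (14.073541)) = 3.134482; f(x_2) = 1.176741
x_3 = 3.134482 - (1.176741)·(3.134482 - 3.320000)/(1.176741 - (5.860351)) = 3.087872; f(x_3) = 0.130356

3.0879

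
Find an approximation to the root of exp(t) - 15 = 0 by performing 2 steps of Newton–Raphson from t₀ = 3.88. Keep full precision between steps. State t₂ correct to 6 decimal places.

f'(t) = exp(t)
t_0 = 3.880000: f = 33.424215, f' = 48.424215 → t_1 = 3.880000 - (33.424215)/(48.424215) = 3.189762
t_1 = 3.189762: f = 9.282657, f' = 24.282657 → t_2 = 3.189762 - (9.282657)/(24.282657) = 2.807487

2.807487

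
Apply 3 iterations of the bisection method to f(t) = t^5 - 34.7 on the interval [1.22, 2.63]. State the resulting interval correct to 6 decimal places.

[1.925000, 2.101250]

f(1.220000) = -31.997292, f(2.630000) = 91.128420 (opposite signs)
step 1: m = 1.925000, f(m) = -8.266561 < 0 → root in [1.925000, 2.630000]
step 2: m = 2.277500, f(m) = 26.576215 > 0 → root in [1.925000, 2.277500]
step 3: m = 2.101250, f(m) = 6.262705 > 0 → root in [1.925000, 2.101250]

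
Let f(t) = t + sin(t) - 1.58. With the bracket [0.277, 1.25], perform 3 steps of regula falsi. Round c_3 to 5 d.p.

0.83763

f(0.277000) = -1.029529, f(1.250000) = 0.618985
step 1: c = 0.884657, f(c) = 0.078356 > 0 → new bracket [0.277000, 0.884657]
step 2: c = 0.841681, f(c) = 0.007445 > 0 → new bracket [0.277000, 0.841681]
step 3: c = 0.837627, f(c) = 0.000684 > 0 → new bracket [0.277000, 0.837627]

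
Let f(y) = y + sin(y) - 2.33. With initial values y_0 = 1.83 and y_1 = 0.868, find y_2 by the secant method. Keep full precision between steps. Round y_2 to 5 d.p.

f(y_0) = 0.466594, f(y_1) = -0.698962
y_2 = 0.868000 - (-0.698962)·(0.868000 - 1.830000)/(-0.698962 - (0.466594)) = 1.444893; f(y_2) = 0.106978

1.44489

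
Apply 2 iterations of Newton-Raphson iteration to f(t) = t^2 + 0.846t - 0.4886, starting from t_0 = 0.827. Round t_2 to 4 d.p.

f'(t) = 2t + 0.846
t_0 = 0.827000: f = 0.894971, f' = 2.500000 → t_1 = 0.827000 - (0.894971)/(2.500000) = 0.469012
t_1 = 0.469012: f = 0.128156, f' = 1.784023 → t_2 = 0.469012 - (0.128156)/(1.784023) = 0.397176

0.3972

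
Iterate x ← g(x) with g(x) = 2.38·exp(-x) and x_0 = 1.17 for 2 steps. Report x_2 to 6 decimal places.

x_1 = g(1.170000) = 0.738673
x_2 = g(0.738673) = 1.137039

1.137039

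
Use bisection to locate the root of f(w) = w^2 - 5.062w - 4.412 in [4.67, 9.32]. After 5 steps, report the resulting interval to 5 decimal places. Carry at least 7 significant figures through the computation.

f(4.670000) = -6.242640, f(9.320000) = 35.272560 (opposite signs)
step 1: m = 6.995000, f(m) = 9.109335 > 0 → root in [4.670000, 6.995000]
step 2: m = 5.832500, f(m) = 0.081941 > 0 → root in [4.670000, 5.832500]
step 3: m = 5.251250, f(m) = -3.418201 < 0 → root in [5.251250, 5.832500]
step 4: m = 5.541875, f(m) = -1.752593 < 0 → root in [5.541875, 5.832500]
step 5: m = 5.687187, f(m) = -0.856441 < 0 → root in [5.687187, 5.832500]

[5.68719, 5.83250]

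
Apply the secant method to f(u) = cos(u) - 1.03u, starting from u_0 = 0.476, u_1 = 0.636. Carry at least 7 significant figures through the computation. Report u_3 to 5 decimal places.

f(u_0) = 0.398555, f(u_1) = 0.149398
u_2 = 0.636000 - (0.149398)·(0.636000 - 0.476000)/(0.149398 - (0.398555)) = 0.731938; f(u_2) = -0.010016
u_3 = 0.731938 - (-0.010016)·(0.731938 - 0.636000)/(-0.010016 - (0.149398)) = 0.725910; f(u_3) = 0.000208

0.72591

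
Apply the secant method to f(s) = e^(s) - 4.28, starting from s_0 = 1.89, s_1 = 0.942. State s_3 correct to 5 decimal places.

f(s_0) = 2.339369, f(s_1) = -1.714893
s_2 = 0.942000 - (-1.714893)·(0.942000 - 1.890000)/(-1.714893 - (2.339369)) = 1.342990; f(s_2) = -0.449520
s_3 = 1.342990 - (-0.449520)·(1.342990 - 0.942000)/(-0.449520 - (-1.714893)) = 1.485441; f(s_3) = 0.136911

1.48544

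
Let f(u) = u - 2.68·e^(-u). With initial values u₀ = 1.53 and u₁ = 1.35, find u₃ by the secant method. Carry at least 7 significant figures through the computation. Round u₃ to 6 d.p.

0.996679

f(u_0) = 0.949684, f(u_1) = 0.655236
u_2 = 1.350000 - (0.655236)·(1.350000 - 1.530000)/(0.655236 - (0.949684)) = 0.949446; f(u_2) = -0.087595
u_3 = 0.949446 - (-0.087595)·(0.949446 - 1.350000)/(-0.087595 - (0.655236)) = 0.996679; f(u_3) = 0.007483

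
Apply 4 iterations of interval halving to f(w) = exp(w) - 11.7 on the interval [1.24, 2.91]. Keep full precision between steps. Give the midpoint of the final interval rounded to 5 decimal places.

f(1.240000) = -8.244387, f(2.910000) = 6.656799 (opposite signs)
step 1: m = 2.075000, f(m) = -3.735454 < 0 → root in [2.075000, 2.910000]
step 2: m = 2.492500, f(m) = 0.391467 > 0 → root in [2.075000, 2.492500]
step 3: m = 2.283750, f(m) = -1.886588 < 0 → root in [2.283750, 2.492500]
step 4: m = 2.388125, f(m) = -0.806950 < 0 → root in [2.388125, 2.492500]
Midpoint of [2.388125, 2.492500] = 2.440313

2.44031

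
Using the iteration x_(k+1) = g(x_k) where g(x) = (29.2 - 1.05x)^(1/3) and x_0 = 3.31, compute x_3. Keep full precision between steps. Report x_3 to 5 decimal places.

x_1 = g(3.310000) = 2.951995
x_2 = g(2.951995) = 2.966305
x_3 = g(2.966305) = 2.965735

2.96574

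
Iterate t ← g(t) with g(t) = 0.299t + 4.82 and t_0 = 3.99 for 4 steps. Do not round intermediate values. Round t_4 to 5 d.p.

6.85283

t_1 = g(3.990000) = 6.013010
t_2 = g(6.013010) = 6.617890
t_3 = g(6.617890) = 6.798749
t_4 = g(6.798749) = 6.852826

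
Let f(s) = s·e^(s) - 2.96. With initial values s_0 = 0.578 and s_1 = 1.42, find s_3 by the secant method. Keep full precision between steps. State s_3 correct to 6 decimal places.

f(s_0) = -1.929732, f(s_1) = 2.914711
s_2 = 1.420000 - (2.914711)·(1.420000 - 0.578000)/(2.914711 - (-1.929732)) = 0.913402; f(s_2) = -0.683083
s_3 = 0.913402 - (-0.683083)·(0.913402 - 1.420000)/(-0.683083 - (2.914711)) = 1.009585; f(s_3) = -0.189231

1.009585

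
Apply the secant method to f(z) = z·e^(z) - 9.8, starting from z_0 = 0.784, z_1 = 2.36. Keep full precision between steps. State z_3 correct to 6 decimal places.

1.576656

Secant update: z_(k+1) = z_k − f(z_k)·(z_k − z_(k-1))/(f(z_k) − f(z_(k-1))).
f(z_0) = -8.082871, f(z_1) = 15.194645
z_2 = 2.360000 - (15.194645)·(2.360000 - 0.784000)/(15.194645 - (-8.082871)) = 1.331249; f(z_2) = -4.760196
z_3 = 1.331249 - (-4.760196)·(1.331249 - 2.360000)/(-4.760196 - (15.194645)) = 1.576656; f(z_3) = -2.170957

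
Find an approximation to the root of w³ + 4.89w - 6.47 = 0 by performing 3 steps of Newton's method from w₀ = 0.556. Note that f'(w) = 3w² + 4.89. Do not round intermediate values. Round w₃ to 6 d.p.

w_0 = 0.556000: f = -3.579280, f' = 5.817408 → w_1 = 0.556000 - (-3.579280)/(5.817408) = 1.171271
w_1 = 1.171271: f = 0.864350, f' = 9.005625 → w_2 = 1.171271 - (0.864350)/(9.005625) = 1.075292
w_2 = 1.075292: f = 0.031485, f' = 8.358757 → w_3 = 1.075292 - (0.031485)/(8.358757) = 1.071525

1.071525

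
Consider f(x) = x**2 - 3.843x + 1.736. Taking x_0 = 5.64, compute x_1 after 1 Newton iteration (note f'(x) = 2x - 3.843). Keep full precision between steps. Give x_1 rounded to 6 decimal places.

x_0 = 5.640000: f = 11.871080, f' = 7.437000 → x_1 = 5.640000 - (11.871080)/(7.437000) = 4.043781

4.043781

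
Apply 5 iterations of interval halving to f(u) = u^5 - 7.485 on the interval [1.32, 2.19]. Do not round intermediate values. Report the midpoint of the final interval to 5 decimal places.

f(1.320000) = -3.477536, f(2.190000) = 42.890640 (opposite signs)
step 1: m = 1.755000, f(m) = 9.163902 > 0 → root in [1.320000, 1.755000]
step 2: m = 1.537500, f(m) = 1.106631 > 0 → root in [1.320000, 1.537500]
step 3: m = 1.428750, f(m) = -1.531379 < 0 → root in [1.428750, 1.537500]
step 4: m = 1.483125, f(m) = -0.308895 < 0 → root in [1.483125, 1.537500]
step 5: m = 1.510312, f(m) = 0.373399 > 0 → root in [1.483125, 1.510312]
Midpoint of [1.483125, 1.510312] = 1.496719

1.49672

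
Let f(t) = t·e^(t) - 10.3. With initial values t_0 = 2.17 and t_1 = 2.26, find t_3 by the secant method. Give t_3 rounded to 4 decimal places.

f(t_0) = 8.705476, f(t_1) = 11.357782
t_2 = 2.260000 - (11.357782)·(2.260000 - 2.170000)/(11.357782 - (8.705476)) = 1.874599; f(t_2) = 1.919025
t_3 = 1.874599 - (1.919025)·(1.874599 - 2.260000)/(1.919025 - (11.357782)) = 1.796242; f(t_3) = 0.525873

1.7962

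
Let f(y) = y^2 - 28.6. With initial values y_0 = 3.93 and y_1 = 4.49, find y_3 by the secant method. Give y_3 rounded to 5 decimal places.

5.33548

Secant update: y_(k+1) = y_k − f(y_k)·(y_k − y_(k-1))/(f(y_k) − f(y_(k-1))).
f(y_0) = -13.155100, f(y_1) = -8.439900
y_2 = 4.490000 - (-8.439900)·(4.490000 - 3.930000)/(-8.439900 - (-13.155100)) = 5.492363; f(y_2) = 1.566056
y_3 = 5.492363 - (1.566056)·(5.492363 - 4.490000)/(1.566056 - (-8.439900)) = 5.335481; f(y_3) = -0.132641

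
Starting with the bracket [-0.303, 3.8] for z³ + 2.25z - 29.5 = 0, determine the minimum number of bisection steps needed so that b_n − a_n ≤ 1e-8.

29

Initial width b − a = 3.8 − -0.303 = 4.103000.
After n steps the width is (b−a)/2^n; need (b−a)/2^n ≤ 1e-8.
So n ≥ log₂(4.103000/1e-8) = log₂(410300000.0000) ≈ 28.6121.
Hence n = 29.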